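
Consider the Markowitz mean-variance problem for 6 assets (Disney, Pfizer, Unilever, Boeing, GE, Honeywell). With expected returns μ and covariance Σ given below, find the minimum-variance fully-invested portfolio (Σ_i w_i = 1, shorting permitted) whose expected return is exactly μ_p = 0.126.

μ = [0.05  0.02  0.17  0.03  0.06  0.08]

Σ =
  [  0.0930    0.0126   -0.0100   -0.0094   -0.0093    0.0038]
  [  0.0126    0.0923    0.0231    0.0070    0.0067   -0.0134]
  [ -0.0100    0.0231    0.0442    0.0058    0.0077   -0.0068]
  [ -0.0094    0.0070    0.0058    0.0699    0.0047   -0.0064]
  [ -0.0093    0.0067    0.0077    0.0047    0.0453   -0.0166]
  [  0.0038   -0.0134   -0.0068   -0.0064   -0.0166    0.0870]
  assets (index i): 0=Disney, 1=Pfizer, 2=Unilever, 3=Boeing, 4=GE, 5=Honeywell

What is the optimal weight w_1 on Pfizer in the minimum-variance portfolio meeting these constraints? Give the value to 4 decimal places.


x=Σ⁻¹μ = [1.2965  -1.0445  4.5997  0.3552  1.4246  1.3595]
y=Σ⁻¹𝟙 = [15.9319  3.1498  20.9657  14.3382  26.8261  19.0955]
a=μᵀx=1.030785  b=𝟙ᵀx=7.991123  c=𝟙ᵀy=100.307298  D=ac−b²=39.537189
λ₁=(c·0.126−b)/D = (100.307298·0.126−7.991123)/39.537189 = 0.117550
λ₂=(a−b·0.126)/D = (1.030785−7.991123·0.126)/39.537189 = 0.000605
w* = 0.117550·x + 0.000605·y:
  w_0 = 0.117550·1.2965 + 0.000605·15.9319 = 0.1620  (Disney)
  w_1 = 0.117550·-1.0445 + 0.000605·3.1498 = -0.1209  (Pfizer)
  w_2 = 0.117550·4.5997 + 0.000605·20.9657 = 0.5534  (Unilever)
  w_3 = 0.117550·0.3552 + 0.000605·14.3382 = 0.0504  (Boeing)
  w_4 = 0.117550·1.4246 + 0.000605·26.8261 = 0.1837  (GE)
  w_5 = 0.117550·1.3595 + 0.000605·19.0955 = 0.1714  (Honeywell)
Σw_i=1.0000  μᵀw=0.1260
σ²=wᵀΣw=λ₁·μ_p+λ₂ = 0.117550·0.126 + 0.000605 = 0.015416 ≈ 0.0154

-0.1209


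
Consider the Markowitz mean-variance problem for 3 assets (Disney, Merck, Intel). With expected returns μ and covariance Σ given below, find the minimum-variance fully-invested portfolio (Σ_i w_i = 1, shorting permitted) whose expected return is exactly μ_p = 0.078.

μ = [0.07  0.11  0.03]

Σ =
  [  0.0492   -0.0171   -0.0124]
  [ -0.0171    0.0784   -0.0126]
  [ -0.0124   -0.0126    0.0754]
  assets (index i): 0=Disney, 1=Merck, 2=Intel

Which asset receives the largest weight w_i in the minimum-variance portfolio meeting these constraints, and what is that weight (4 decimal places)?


Disney (0.4287)

x=Σ⁻¹μ = [2.4523  2.1237  1.1561]
y=Σ⁻¹𝟙 = [34.4270  23.9486  22.9264]
a=μᵀx=0.439949  b=𝟙ᵀx=5.732033  c=𝟙ᵀy=81.302021  D=ac−b²=2.912530
λ₁=(c·0.078−b)/D = (81.302021·0.078−5.732033)/2.912530 = 0.209277
λ₂=(a−b·0.078)/D = (0.439949−5.732033·0.078)/2.912530 = -0.002455
w* = 0.209277·x + -0.002455·y:
  w_0 = 0.209277·2.4523 + -0.002455·34.4270 = 0.4287  (Disney)
  w_1 = 0.209277·2.1237 + -0.002455·23.9486 = 0.3857  (Merck)
  w_2 = 0.209277·1.1561 + -0.002455·22.9264 = 0.1857  (Intel)
Σw_i=1.0000  μᵀw=0.0780
σ²=wᵀΣw=λ₁·μ_p+λ₂ = 0.209277·0.078 + -0.002455 = 0.013869 ≈ 0.0139


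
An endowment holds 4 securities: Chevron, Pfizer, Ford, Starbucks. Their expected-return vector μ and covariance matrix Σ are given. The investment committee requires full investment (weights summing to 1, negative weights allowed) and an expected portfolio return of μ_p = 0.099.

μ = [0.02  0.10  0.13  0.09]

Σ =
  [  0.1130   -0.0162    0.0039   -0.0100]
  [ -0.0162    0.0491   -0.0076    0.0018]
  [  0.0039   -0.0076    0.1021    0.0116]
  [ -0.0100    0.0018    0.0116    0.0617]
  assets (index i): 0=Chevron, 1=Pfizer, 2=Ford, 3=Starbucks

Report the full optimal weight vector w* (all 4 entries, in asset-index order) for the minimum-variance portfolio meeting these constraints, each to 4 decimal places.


x=Σ⁻¹μ = [0.5841  2.3831  1.2873  1.2418]
y=Σ⁻¹𝟙 = [13.6216  25.7303  9.3828  15.9005]
a=μᵀx=0.529098  b=𝟙ᵀx=5.496269  c=𝟙ᵀy=64.635212  D=ac−b²=3.989385
λ₁=(c·0.099−b)/D = (64.635212·0.099−5.496269)/3.989385 = 0.226255
λ₂=(a−b·0.099)/D = (0.529098−5.496269·0.099)/3.989385 = -0.003768
w* = 0.226255·x + -0.003768·y:
  w_0 = 0.226255·0.5841 + -0.003768·13.6216 = 0.0808  (Chevron)
  w_1 = 0.226255·2.3831 + -0.003768·25.7303 = 0.4422  (Pfizer)
  w_2 = 0.226255·1.2873 + -0.003768·9.3828 = 0.2559  (Ford)
  w_3 = 0.226255·1.2418 + -0.003768·15.9005 = 0.2210  (Starbucks)
Σw_i=1.0000  μᵀw=0.0990
σ²=wᵀΣw=λ₁·μ_p+λ₂ = 0.226255·0.099 + -0.003768 = 0.018631 ≈ 0.0186

0.0808  0.4422  0.2559  0.2210


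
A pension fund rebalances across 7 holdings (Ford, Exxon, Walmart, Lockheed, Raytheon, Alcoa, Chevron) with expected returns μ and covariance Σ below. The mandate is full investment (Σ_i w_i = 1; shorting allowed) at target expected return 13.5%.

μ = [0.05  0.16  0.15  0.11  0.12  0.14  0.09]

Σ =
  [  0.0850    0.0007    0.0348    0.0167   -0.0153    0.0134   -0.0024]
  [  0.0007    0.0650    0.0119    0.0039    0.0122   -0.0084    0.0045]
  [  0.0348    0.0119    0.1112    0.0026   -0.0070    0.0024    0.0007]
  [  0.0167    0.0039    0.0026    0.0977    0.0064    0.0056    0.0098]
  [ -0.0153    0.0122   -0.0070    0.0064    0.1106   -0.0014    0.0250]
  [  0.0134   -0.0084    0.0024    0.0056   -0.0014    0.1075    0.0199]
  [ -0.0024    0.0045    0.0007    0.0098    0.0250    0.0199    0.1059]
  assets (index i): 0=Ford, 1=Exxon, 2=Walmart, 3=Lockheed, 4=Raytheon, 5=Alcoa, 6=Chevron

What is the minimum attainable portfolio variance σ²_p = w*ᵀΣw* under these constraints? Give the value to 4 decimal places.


0.0200

p=Σ⁻¹μ = [-0.1429  2.2115  1.1563  0.8770  0.8139  1.3932  0.2099]
q=Σ⁻¹𝟙 = [8.5614  13.2138  5.0213  6.6396  7.6437  7.9600  5.1275]
a=μᵀp=0.928224  b=𝟙ᵀp=6.518954  c=𝟙ᵀq=54.167346  D=ac−b²=7.782647
λ₁=(c·0.135−b)/D = (54.167346·0.135−6.518954)/7.782647 = 0.101975
λ₂=(a−b·0.135)/D = (0.928224−6.518954·0.135)/7.782647 = 0.006189
w* = 0.101975·p + 0.006189·q:
  w_0 = 0.101975·-0.1429 + 0.006189·8.5614 = 0.0384  (Ford)
  w_1 = 0.101975·2.2115 + 0.006189·13.2138 = 0.3073  (Exxon)
  w_2 = 0.101975·1.1563 + 0.006189·5.0213 = 0.1490  (Walmart)
  w_3 = 0.101975·0.8770 + 0.006189·6.6396 = 0.1305  (Lockheed)
  w_4 = 0.101975·0.8139 + 0.006189·7.6437 = 0.1303  (Raytheon)
  w_5 = 0.101975·1.3932 + 0.006189·7.9600 = 0.1913  (Alcoa)
  w_6 = 0.101975·0.2099 + 0.006189·5.1275 = 0.0531  (Chevron)
Σw_i=1.0000  μᵀw=0.1350
σ²=wᵀΣw=λ₁·μ_p+λ₂ = 0.101975·0.135 + 0.006189 = 0.019955 ≈ 0.0200


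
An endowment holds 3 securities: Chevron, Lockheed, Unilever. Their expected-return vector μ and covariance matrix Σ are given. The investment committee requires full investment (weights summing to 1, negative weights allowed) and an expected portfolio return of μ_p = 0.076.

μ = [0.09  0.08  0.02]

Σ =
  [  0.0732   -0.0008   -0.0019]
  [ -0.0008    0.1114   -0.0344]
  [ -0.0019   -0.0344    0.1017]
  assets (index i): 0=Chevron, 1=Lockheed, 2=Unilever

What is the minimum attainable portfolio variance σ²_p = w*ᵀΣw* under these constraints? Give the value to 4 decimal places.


0.0300

g=Σ⁻¹μ = [1.2527  0.8878  0.5204]
h=Σ⁻¹𝟙 = [14.1917  13.6194  14.7047]
a=μᵀg=0.194177  b=𝟙ᵀg=2.660898  c=𝟙ᵀh=42.515798  D=ac−b²=1.175219
λ₁=(c·0.076−b)/D = (42.515798·0.076−2.660898)/1.175219 = 0.485273
λ₂=(a−b·0.076)/D = (0.194177−2.660898·0.076)/1.175219 = -0.006851
w* = 0.485273·g + -0.006851·h:
  w_0 = 0.485273·1.2527 + -0.006851·14.1917 = 0.5107  (Chevron)
  w_1 = 0.485273·0.8878 + -0.006851·13.6194 = 0.3375  (Lockheed)
  w_2 = 0.485273·0.5204 + -0.006851·14.7047 = 0.1518  (Unilever)
Σw_i=1.0000  μᵀw=0.0760
σ²=wᵀΣw=λ₁·μ_p+λ₂ = 0.485273·0.076 + -0.006851 = 0.030030 ≈ 0.0300


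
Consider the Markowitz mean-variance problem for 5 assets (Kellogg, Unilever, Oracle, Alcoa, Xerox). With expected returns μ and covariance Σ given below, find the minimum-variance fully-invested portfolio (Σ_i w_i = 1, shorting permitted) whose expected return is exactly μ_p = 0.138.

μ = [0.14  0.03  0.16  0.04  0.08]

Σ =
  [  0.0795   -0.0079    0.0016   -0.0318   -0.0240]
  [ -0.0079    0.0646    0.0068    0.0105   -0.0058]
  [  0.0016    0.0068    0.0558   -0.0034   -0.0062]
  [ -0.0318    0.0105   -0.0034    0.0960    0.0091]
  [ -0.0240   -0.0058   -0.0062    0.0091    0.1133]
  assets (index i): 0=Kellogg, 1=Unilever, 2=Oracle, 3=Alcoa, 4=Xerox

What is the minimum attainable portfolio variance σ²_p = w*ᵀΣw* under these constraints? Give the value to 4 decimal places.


0.0206

x=Σ⁻¹μ = [2.6377  0.3967  2.9679  1.2242  1.3492]
y=Σ⁻¹𝟙 = [24.5704  15.2723  17.9502  16.1466  14.4980]
a=μᵀx=1.012952  b=𝟙ᵀx=8.575768  c=𝟙ᵀy=88.437628  D=ac−b²=16.039281
λ₁=(c·0.138−b)/D = (88.437628·0.138−8.575768)/16.039281 = 0.226234
λ₂=(a−b·0.138)/D = (1.012952−8.575768·0.138)/16.039281 = -0.010630
w* = 0.226234·x + -0.010630·y:
  w_0 = 0.226234·2.6377 + -0.010630·24.5704 = 0.3355  (Kellogg)
  w_1 = 0.226234·0.3967 + -0.010630·15.2723 = -0.0726  (Unilever)
  w_2 = 0.226234·2.9679 + -0.010630·17.9502 = 0.4806  (Oracle)
  w_3 = 0.226234·1.2242 + -0.010630·16.1466 = 0.1053  (Alcoa)
  w_4 = 0.226234·1.3492 + -0.010630·14.4980 = 0.1511  (Xerox)
Σw_i=1.0000  μᵀw=0.1380
σ²=wᵀΣw=λ₁·μ_p+λ₂ = 0.226234·0.138 + -0.010630 = 0.020590 ≈ 0.0206


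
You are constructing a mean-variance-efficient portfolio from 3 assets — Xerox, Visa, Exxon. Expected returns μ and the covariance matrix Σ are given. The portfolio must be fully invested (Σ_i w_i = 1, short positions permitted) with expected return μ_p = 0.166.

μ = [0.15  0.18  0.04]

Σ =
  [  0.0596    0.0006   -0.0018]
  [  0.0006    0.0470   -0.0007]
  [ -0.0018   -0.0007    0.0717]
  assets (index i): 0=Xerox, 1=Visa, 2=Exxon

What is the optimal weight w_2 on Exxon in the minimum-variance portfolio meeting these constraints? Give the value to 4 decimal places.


p=Σ⁻¹μ = [2.4983  3.8077  0.6578]
q=Σ⁻¹𝟙 = [17.0047  21.2767  14.5816]
a=μᵀp=1.086442  b=𝟙ᵀp=6.963776  c=𝟙ᵀq=52.863021  D=ac−b²=8.938436
λ₁=(c·0.166−b)/D = (52.863021·0.166−6.963776)/8.938436 = 0.202663
λ₂=(a−b·0.166)/D = (1.086442−6.963776·0.166)/8.938436 = -0.007780
w* = 0.202663·p + -0.007780·q:
  w_0 = 0.202663·2.4983 + -0.007780·17.0047 = 0.3740  (Xerox)
  w_1 = 0.202663·3.8077 + -0.007780·21.2767 = 0.6061  (Visa)
  w_2 = 0.202663·0.6578 + -0.007780·14.5816 = 0.0199  (Exxon)
Σw_i=1.0000  μᵀw=0.1660
σ²=wᵀΣw=λ₁·μ_p+λ₂ = 0.202663·0.166 + -0.007780 = 0.025862 ≈ 0.0259

0.0199


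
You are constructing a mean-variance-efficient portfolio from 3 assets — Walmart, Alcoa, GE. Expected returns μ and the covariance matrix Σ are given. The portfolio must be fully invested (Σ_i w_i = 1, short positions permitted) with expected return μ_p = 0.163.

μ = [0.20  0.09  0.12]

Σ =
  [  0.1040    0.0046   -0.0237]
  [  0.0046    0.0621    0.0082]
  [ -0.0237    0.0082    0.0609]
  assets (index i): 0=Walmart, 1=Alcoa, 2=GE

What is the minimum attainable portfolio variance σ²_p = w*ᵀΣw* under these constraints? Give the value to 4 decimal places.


0.0313

p=Σ⁻¹μ = [2.5300  0.8875  2.8355]
q=Σ⁻¹𝟙 = [13.6341  12.4456  20.0505]
a=μᵀp=0.926134  b=𝟙ᵀp=6.252980  c=𝟙ᵀq=46.130151  D=ac−b²=3.622942
λ₁=(c·0.163−b)/D = (46.130151·0.163−6.252980)/3.622942 = 0.349505
λ₂=(a−b·0.163)/D = (0.926134−6.252980·0.163)/3.622942 = -0.025698
w* = 0.349505·p + -0.025698·q:
  w_0 = 0.349505·2.5300 + -0.025698·13.6341 = 0.5339  (Walmart)
  w_1 = 0.349505·0.8875 + -0.025698·12.4456 = -0.0097  (Alcoa)
  w_2 = 0.349505·2.8355 + -0.025698·20.0505 = 0.4758  (GE)
Σw_i=1.0000  μᵀw=0.1630
σ²=wᵀΣw=λ₁·μ_p+λ₂ = 0.349505·0.163 + -0.025698 = 0.031271 ≈ 0.0313


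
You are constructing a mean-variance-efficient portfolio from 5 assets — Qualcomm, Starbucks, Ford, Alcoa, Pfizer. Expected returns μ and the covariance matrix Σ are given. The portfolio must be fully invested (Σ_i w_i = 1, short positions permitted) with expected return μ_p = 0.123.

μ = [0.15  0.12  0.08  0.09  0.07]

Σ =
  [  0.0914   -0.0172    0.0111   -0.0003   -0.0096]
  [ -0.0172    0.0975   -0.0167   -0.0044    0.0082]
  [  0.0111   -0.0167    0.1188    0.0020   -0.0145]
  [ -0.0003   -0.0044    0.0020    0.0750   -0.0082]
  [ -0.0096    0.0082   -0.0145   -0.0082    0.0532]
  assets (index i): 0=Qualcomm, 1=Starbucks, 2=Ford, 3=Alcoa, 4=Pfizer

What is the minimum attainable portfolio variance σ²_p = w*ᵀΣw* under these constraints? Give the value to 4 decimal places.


0.0226

u=Σ⁻¹μ = [2.0463  1.6564  0.9232  1.4897  1.9110]
v=Σ⁻¹𝟙 = [14.7526  13.5034  11.7254  16.6200  25.1353]
a=μᵀu=0.847414  b=𝟙ᵀu=8.026601  c=𝟙ᵀv=81.736694  D=ac−b²=4.838518
λ₁=(c·0.123−b)/D = (81.736694·0.123−8.026601)/4.838518 = 0.418932
λ₂=(a−b·0.123)/D = (0.847414−8.026601·0.123)/4.838518 = -0.028905
w* = 0.418932·u + -0.028905·v:
  w_0 = 0.418932·2.0463 + -0.028905·14.7526 = 0.4308  (Qualcomm)
  w_1 = 0.418932·1.6564 + -0.028905·13.5034 = 0.3036  (Starbucks)
  w_2 = 0.418932·0.9232 + -0.028905·11.7254 = 0.0478  (Ford)
  w_3 = 0.418932·1.4897 + -0.028905·16.6200 = 0.1437  (Alcoa)
  w_4 = 0.418932·1.9110 + -0.028905·25.1353 = 0.0740  (Pfizer)
Σw_i=1.0000  μᵀw=0.1230
σ²=wᵀΣw=λ₁·μ_p+λ₂ = 0.418932·0.123 + -0.028905 = 0.022624 ≈ 0.0226


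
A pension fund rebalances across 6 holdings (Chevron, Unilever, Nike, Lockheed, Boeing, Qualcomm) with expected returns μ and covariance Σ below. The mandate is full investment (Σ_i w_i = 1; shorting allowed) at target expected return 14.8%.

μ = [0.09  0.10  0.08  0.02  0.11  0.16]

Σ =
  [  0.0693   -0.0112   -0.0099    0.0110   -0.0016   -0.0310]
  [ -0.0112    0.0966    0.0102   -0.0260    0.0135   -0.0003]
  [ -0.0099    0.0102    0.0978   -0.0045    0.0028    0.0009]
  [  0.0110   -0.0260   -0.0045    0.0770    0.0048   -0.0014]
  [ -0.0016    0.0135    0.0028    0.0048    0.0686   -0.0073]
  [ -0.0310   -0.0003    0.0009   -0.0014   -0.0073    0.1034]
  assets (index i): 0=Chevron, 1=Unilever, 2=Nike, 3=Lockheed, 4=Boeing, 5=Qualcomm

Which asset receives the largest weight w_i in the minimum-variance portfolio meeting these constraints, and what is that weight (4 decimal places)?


Qualcomm (0.4697)

g=Σ⁻¹μ = [2.7156  1.0919  0.9195  0.2357  1.6615  2.4772]
h=Σ⁻¹𝟙 = [24.4015  14.1433  11.3532  14.4697  12.8058  18.0291]
a=μᵀg=1.010989  b=𝟙ᵀg=9.101416  c=𝟙ᵀh=95.202690  D=ac−b²=13.413084
λ₁=(c·0.148−b)/D = (95.202690·0.148−9.101416)/13.413084 = 0.371919
λ₂=(a−b·0.148)/D = (1.010989−9.101416·0.148)/13.413084 = -0.025052
w* = 0.371919·g + -0.025052·h:
  w_0 = 0.371919·2.7156 + -0.025052·24.4015 = 0.3987  (Chevron)
  w_1 = 0.371919·1.0919 + -0.025052·14.1433 = 0.0518  (Unilever)
  w_2 = 0.371919·0.9195 + -0.025052·11.3532 = 0.0576  (Nike)
  w_3 = 0.371919·0.2357 + -0.025052·14.4697 = -0.2748  (Lockheed)
  w_4 = 0.371919·1.6615 + -0.025052·12.8058 = 0.2972  (Boeing)
  w_5 = 0.371919·2.4772 + -0.025052·18.0291 = 0.4697  (Qualcomm)
Σw_i=1.0000  μᵀw=0.1480
σ²=wᵀΣw=λ₁·μ_p+λ₂ = 0.371919·0.148 + -0.025052 = 0.029992 ≈ 0.0300


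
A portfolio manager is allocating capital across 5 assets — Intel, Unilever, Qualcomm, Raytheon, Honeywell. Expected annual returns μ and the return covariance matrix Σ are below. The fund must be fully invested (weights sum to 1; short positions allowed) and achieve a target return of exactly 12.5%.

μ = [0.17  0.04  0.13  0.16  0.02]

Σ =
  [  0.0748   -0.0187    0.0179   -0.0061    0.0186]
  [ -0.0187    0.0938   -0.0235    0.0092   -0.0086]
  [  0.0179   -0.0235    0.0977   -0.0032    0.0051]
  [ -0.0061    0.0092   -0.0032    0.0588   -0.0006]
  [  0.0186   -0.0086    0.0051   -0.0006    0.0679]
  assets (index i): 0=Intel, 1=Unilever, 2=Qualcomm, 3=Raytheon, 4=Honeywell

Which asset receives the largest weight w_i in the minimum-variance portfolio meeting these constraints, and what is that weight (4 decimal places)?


u=Σ⁻¹μ = [2.5383  0.9162  1.1992  2.9028  -0.3492]
v=Σ⁻¹𝟙 = [12.7604  15.6100  11.5455  16.6440  12.4891]
a=μᵀu=1.081526  b=𝟙ᵀu=7.207386  c=𝟙ᵀv=69.048856  D=ac−b²=22.731732
λ₁=(c·0.125−b)/D = (69.048856·0.125−7.207386)/22.731732 = 0.062631
λ₂=(a−b·0.125)/D = (1.081526−7.207386·0.125)/22.731732 = 0.007945
w* = 0.062631·u + 0.007945·v:
  w_0 = 0.062631·2.5383 + 0.007945·12.7604 = 0.2604  (Intel)
  w_1 = 0.062631·0.9162 + 0.007945·15.6100 = 0.1814  (Unilever)
  w_2 = 0.062631·1.1992 + 0.007945·11.5455 = 0.1668  (Qualcomm)
  w_3 = 0.062631·2.9028 + 0.007945·16.6440 = 0.3140  (Raytheon)
  w_4 = 0.062631·-0.3492 + 0.007945·12.4891 = 0.0774  (Honeywell)
Σw_i=1.0000  μᵀw=0.1250
σ²=wᵀΣw=λ₁·μ_p+λ₂ = 0.062631·0.125 + 0.007945 = 0.015774 ≈ 0.0158

Raytheon (0.3140)


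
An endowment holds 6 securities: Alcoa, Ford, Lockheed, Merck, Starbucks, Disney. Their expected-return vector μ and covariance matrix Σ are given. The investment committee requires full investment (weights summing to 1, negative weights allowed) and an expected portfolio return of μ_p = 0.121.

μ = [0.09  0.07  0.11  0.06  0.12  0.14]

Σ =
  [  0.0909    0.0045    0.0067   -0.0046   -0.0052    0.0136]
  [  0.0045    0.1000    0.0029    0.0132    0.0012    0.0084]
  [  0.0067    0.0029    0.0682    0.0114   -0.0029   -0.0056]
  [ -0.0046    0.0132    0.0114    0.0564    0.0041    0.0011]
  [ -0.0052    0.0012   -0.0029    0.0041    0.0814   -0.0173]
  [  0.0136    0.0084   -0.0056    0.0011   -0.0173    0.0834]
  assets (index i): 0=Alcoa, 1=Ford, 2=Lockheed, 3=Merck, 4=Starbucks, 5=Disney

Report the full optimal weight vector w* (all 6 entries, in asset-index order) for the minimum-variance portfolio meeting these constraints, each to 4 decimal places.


0.0697  0.0247  0.2645  -0.0036  0.3068  0.3378

g=Σ⁻¹μ = [0.6796  0.3570  1.6987  0.5082  1.9831  2.0506]
h=Σ⁻¹𝟙 = [9.2112  6.1443  13.1180  12.9942  15.5287  13.8001]
a=μᵀg=0.828558  b=𝟙ᵀg=7.277194  c=𝟙ᵀh=70.796477  D=ac−b²=5.701456
λ₁=(c·0.121−b)/D = (70.796477·0.121−7.277194)/5.701456 = 0.226114
λ₂=(a−b·0.121)/D = (0.828558−7.277194·0.121)/5.701456 = -0.009117
w* = 0.226114·g + -0.009117·h:
  w_0 = 0.226114·0.6796 + -0.009117·9.2112 = 0.0697  (Alcoa)
  w_1 = 0.226114·0.3570 + -0.009117·6.1443 = 0.0247  (Ford)
  w_2 = 0.226114·1.6987 + -0.009117·13.1180 = 0.2645  (Lockheed)
  w_3 = 0.226114·0.5082 + -0.009117·12.9942 = -0.0036  (Merck)
  w_4 = 0.226114·1.9831 + -0.009117·15.5287 = 0.3068  (Starbucks)
  w_5 = 0.226114·2.0506 + -0.009117·13.8001 = 0.3378  (Disney)
Σw_i=1.0000  μᵀw=0.1210
σ²=wᵀΣw=λ₁·μ_p+λ₂ = 0.226114·0.121 + -0.009117 = 0.018242 ≈ 0.0182


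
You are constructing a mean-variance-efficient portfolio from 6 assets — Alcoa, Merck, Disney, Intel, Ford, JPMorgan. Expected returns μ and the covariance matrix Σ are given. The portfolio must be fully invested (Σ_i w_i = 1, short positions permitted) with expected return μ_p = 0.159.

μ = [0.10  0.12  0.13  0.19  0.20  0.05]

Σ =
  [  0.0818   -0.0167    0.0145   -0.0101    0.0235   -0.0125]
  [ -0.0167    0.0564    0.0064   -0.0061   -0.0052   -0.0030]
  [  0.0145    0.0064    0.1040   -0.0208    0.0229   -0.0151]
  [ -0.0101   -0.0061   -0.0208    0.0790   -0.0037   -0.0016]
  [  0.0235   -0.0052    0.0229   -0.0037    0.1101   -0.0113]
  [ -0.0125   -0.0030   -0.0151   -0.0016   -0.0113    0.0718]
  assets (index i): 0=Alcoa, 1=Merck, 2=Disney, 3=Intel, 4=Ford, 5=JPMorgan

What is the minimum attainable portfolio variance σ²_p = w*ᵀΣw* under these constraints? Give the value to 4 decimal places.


0.0165

g=Σ⁻¹μ = [1.8451  3.1192  1.3803  3.3547  1.5764  1.7611]
h=Σ⁻¹𝟙 = [19.6692  26.3640  11.1819  20.9237  6.8000  22.3415]
a=μᵀg=1.778989  b=𝟙ᵀg=13.036814  c=𝟙ᵀh=107.280254  D=ac−b²=20.891911
λ₁=(c·0.159−b)/D = (107.280254·0.159−13.036814)/20.891911 = 0.192455
λ₂=(a−b·0.159)/D = (1.778989−13.036814·0.159)/20.891911 = -0.014066
w* = 0.192455·g + -0.014066·h:
  w_0 = 0.192455·1.8451 + -0.014066·19.6692 = 0.0784  (Alcoa)
  w_1 = 0.192455·3.1192 + -0.014066·26.3640 = 0.2295  (Merck)
  w_2 = 0.192455·1.3803 + -0.014066·11.1819 = 0.1084  (Disney)
  w_3 = 0.192455·3.3547 + -0.014066·20.9237 = 0.3513  (Intel)
  w_4 = 0.192455·1.5764 + -0.014066·6.8000 = 0.2077  (Ford)
  w_5 = 0.192455·1.7611 + -0.014066·22.3415 = 0.0247  (JPMorgan)
Σw_i=1.0000  μᵀw=0.1590
σ²=wᵀΣw=λ₁·μ_p+λ₂ = 0.192455·0.159 + -0.014066 = 0.016534 ≈ 0.0165


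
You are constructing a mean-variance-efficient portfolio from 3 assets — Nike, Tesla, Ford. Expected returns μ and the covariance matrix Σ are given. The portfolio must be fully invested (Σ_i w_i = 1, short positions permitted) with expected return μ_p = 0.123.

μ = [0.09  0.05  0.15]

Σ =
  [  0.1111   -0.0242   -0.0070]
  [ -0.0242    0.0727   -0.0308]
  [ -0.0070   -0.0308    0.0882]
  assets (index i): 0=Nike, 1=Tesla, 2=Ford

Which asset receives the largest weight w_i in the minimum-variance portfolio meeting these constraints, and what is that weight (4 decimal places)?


u=Σ⁻¹μ = [1.4729  2.2863  2.6160]
v=Σ⁻¹𝟙 = [16.7505  28.9859  22.7893]
a=μᵀu=0.639277  b=𝟙ᵀu=6.375242  c=𝟙ᵀv=68.525754  D=ac−b²=3.163238
λ₁=(c·0.123−b)/D = (68.525754·0.123−6.375242)/3.163238 = 0.649153
λ₂=(a−b·0.123)/D = (0.639277−6.375242·0.123)/3.163238 = -0.045800
w* = 0.649153·u + -0.045800·v:
  w_0 = 0.649153·1.4729 + -0.045800·16.7505 = 0.1890  (Nike)
  w_1 = 0.649153·2.2863 + -0.045800·28.9859 = 0.1566  (Tesla)
  w_2 = 0.649153·2.6160 + -0.045800·22.7893 = 0.6544  (Ford)
Σw_i=1.0000  μᵀw=0.1230
σ²=wᵀΣw=λ₁·μ_p+λ₂ = 0.649153·0.123 + -0.045800 = 0.034045 ≈ 0.0340

Ford (0.6544)


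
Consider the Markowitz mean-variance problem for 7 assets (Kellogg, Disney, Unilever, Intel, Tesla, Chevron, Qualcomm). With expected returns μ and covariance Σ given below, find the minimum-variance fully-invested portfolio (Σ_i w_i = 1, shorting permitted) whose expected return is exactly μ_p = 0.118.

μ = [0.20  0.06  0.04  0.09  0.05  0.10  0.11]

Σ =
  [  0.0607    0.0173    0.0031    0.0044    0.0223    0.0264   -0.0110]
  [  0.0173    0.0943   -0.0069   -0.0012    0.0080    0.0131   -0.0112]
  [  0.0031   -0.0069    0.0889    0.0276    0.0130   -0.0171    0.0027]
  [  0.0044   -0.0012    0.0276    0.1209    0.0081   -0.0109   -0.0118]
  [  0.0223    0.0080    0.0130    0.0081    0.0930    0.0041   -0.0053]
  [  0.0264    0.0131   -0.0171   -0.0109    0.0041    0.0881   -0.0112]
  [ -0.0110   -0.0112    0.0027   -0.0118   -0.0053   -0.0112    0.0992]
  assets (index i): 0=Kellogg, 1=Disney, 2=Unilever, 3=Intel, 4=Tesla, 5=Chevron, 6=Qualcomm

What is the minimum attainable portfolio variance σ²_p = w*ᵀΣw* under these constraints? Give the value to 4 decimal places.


p=Σ⁻¹μ = [3.3880  0.1963  0.1802  0.8024  -0.3135  0.4468  1.6310]
q=Σ⁻¹𝟙 = [7.6990  9.5347  10.2746  7.8160  6.2536  12.1222  14.3637]
a=μᵀp=0.977210  b=𝟙ᵀp=6.331207  c=𝟙ᵀq=68.063787  D=ac−b²=26.428416
λ₁=(c·0.118−b)/D = (68.063787·0.118−6.331207)/26.428416 = 0.064337
λ₂=(a−b·0.118)/D = (0.977210−6.331207·0.118)/26.428416 = 0.008708
w* = 0.064337·p + 0.008708·q:
  w_0 = 0.064337·3.3880 + 0.008708·7.6990 = 0.2850  (Kellogg)
  w_1 = 0.064337·0.1963 + 0.008708·9.5347 = 0.0957  (Disney)
  w_2 = 0.064337·0.1802 + 0.008708·10.2746 = 0.1011  (Unilever)
  w_3 = 0.064337·0.8024 + 0.008708·7.8160 = 0.1197  (Intel)
  w_4 = 0.064337·-0.3135 + 0.008708·6.2536 = 0.0343  (Tesla)
  w_5 = 0.064337·0.4468 + 0.008708·12.1222 = 0.1343  (Chevron)
  w_6 = 0.064337·1.6310 + 0.008708·14.3637 = 0.2300  (Qualcomm)
Σw_i=1.0000  μᵀw=0.1180
σ²=wᵀΣw=λ₁·μ_p+λ₂ = 0.064337·0.118 + 0.008708 = 0.016299 ≈ 0.0163

0.0163


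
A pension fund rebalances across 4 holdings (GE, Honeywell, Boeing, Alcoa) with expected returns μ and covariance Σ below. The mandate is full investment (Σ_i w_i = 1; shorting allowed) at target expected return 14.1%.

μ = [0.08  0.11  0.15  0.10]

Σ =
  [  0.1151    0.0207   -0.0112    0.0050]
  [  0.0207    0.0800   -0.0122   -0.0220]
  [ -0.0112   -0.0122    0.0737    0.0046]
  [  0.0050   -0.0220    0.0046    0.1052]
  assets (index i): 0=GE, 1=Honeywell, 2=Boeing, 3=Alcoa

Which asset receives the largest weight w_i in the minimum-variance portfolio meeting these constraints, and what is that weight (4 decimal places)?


u=Σ⁻¹μ = [0.5229  1.9370  2.3588  1.2277]
v=Σ⁻¹𝟙 = [6.8099  16.5463  16.5986  11.9165]
a=μᵀu=0.731483  b=𝟙ᵀu=6.046323  c=𝟙ᵀv=51.871256  D=ac−b²=1.384920
λ₁=(c·0.141−b)/D = (51.871256·0.141−6.046323)/1.384920 = 0.915233
λ₂=(a−b·0.141)/D = (0.731483−6.046323·0.141)/1.384920 = -0.087405
w* = 0.915233·u + -0.087405·v:
  w_0 = 0.915233·0.5229 + -0.087405·6.8099 = -0.1167  (GE)
  w_1 = 0.915233·1.9370 + -0.087405·16.5463 = 0.3266  (Honeywell)
  w_2 = 0.915233·2.3588 + -0.087405·16.5986 = 0.7080  (Boeing)
  w_3 = 0.915233·1.2277 + -0.087405·11.9165 = 0.0820  (Alcoa)
Σw_i=1.0000  μᵀw=0.1410
σ²=wᵀΣw=λ₁·μ_p+λ₂ = 0.915233·0.141 + -0.087405 = 0.041643 ≈ 0.0416

Boeing (0.7080)


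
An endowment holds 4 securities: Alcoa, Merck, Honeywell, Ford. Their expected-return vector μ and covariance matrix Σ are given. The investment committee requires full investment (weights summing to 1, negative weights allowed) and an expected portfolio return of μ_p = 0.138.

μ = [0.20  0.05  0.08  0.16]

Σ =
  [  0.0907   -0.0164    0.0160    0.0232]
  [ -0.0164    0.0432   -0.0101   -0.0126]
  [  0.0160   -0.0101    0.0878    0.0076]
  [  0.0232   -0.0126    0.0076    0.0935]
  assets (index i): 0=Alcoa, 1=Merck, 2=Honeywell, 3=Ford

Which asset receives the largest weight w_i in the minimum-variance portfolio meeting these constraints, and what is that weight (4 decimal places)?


u=Σ⁻¹μ = [2.1750  2.5695  0.6838  1.4622]
v=Σ⁻¹𝟙 = [12.1335  33.8688  12.0994  11.2652]
a=μᵀu=0.852138  b=𝟙ᵀu=6.890518  c=𝟙ᵀv=69.366883  D=ac−b²=11.630931
λ₁=(c·0.138−b)/D = (69.366883·0.138−6.890518)/11.630931 = 0.230602
λ₂=(a−b·0.138)/D = (0.852138−6.890518·0.138)/11.630931 = -0.008491
w* = 0.230602·u + -0.008491·v:
  w_0 = 0.230602·2.1750 + -0.008491·12.1335 = 0.3985  (Alcoa)
  w_1 = 0.230602·2.5695 + -0.008491·33.8688 = 0.3050  (Merck)
  w_2 = 0.230602·0.6838 + -0.008491·12.0994 = 0.0550  (Honeywell)
  w_3 = 0.230602·1.4622 + -0.008491·11.2652 = 0.2415  (Ford)
Σw_i=1.0000  μᵀw=0.1380
σ²=wᵀΣw=λ₁·μ_p+λ₂ = 0.230602·0.138 + -0.008491 = 0.023332 ≈ 0.0233

Alcoa (0.3985)


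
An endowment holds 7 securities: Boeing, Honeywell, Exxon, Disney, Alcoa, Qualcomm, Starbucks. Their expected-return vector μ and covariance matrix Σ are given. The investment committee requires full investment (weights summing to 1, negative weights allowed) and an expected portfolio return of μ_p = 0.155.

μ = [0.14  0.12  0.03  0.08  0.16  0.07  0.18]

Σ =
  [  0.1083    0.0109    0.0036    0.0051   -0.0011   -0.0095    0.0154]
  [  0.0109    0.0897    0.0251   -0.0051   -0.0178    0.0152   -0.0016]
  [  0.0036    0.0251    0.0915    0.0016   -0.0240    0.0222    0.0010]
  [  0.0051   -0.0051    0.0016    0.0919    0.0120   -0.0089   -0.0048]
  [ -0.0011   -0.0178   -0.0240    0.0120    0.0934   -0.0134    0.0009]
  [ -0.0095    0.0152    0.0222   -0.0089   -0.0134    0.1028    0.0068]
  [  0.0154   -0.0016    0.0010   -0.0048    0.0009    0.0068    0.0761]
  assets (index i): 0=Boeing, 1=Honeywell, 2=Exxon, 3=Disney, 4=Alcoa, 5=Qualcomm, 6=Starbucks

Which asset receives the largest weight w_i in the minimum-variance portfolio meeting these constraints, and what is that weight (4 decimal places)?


Starbucks (0.3459)

p=Σ⁻¹μ = [0.8605  1.5527  0.2005  0.8189  2.0419  0.6799  2.1879]
q=Σ⁻¹𝟙 = [6.7230  9.9543  9.3716  10.4175  14.9234  8.9365  11.5483]
a=μᵀp=1.146440  b=𝟙ᵀp=8.342280  c=𝟙ᵀq=71.874625  D=ac−b²=12.806283
λ₁=(c·0.155−b)/D = (71.874625·0.155−8.342280)/12.806283 = 0.218509
λ₂=(a−b·0.155)/D = (1.146440−8.342280·0.155)/12.806283 = -0.011449
w* = 0.218509·p + -0.011449·q:
  w_0 = 0.218509·0.8605 + -0.011449·6.7230 = 0.1111  (Boeing)
  w_1 = 0.218509·1.5527 + -0.011449·9.9543 = 0.2253  (Honeywell)
  w_2 = 0.218509·0.2005 + -0.011449·9.3716 = -0.0635  (Exxon)
  w_3 = 0.218509·0.8189 + -0.011449·10.4175 = 0.0597  (Disney)
  w_4 = 0.218509·2.0419 + -0.011449·14.9234 = 0.2753  (Alcoa)
  w_5 = 0.218509·0.6799 + -0.011449·8.9365 = 0.0463  (Qualcomm)
  w_6 = 0.218509·2.1879 + -0.011449·11.5483 = 0.3459  (Starbucks)
Σw_i=1.0000  μᵀw=0.1550
σ²=wᵀΣw=λ₁·μ_p+λ₂ = 0.218509·0.155 + -0.011449 = 0.022420 ≈ 0.0224


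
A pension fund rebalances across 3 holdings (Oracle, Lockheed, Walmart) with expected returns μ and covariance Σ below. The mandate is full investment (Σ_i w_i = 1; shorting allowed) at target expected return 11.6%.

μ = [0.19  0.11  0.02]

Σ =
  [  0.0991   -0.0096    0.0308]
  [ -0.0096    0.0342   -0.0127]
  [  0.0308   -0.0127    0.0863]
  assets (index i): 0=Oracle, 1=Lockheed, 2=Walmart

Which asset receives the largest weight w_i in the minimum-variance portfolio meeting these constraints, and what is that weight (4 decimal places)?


g=Σ⁻¹μ = [2.2971  3.8534  -0.0210]
h=Σ⁻¹𝟙 = [9.4247  36.9589  13.6628]
a=μᵀg=0.859893  b=𝟙ᵀg=6.129437  c=𝟙ᵀh=60.046411  D=ac−b²=14.063463
λ₁=(c·0.116−b)/D = (60.046411·0.116−6.129437)/14.063463 = 0.059441
λ₂=(a−b·0.116)/D = (0.859893−6.129437·0.116)/14.063463 = 0.010586
w* = 0.059441·g + 0.010586·h:
  w_0 = 0.059441·2.2971 + 0.010586·9.4247 = 0.2363  (Oracle)
  w_1 = 0.059441·3.8534 + 0.010586·36.9589 = 0.6203  (Lockheed)
  w_2 = 0.059441·-0.0210 + 0.010586·13.6628 = 0.1434  (Walmart)
Σw_i=1.0000  μᵀw=0.1160
σ²=wᵀΣw=λ₁·μ_p+λ₂ = 0.059441·0.116 + 0.010586 = 0.017481 ≈ 0.0175

Lockheed (0.6203)


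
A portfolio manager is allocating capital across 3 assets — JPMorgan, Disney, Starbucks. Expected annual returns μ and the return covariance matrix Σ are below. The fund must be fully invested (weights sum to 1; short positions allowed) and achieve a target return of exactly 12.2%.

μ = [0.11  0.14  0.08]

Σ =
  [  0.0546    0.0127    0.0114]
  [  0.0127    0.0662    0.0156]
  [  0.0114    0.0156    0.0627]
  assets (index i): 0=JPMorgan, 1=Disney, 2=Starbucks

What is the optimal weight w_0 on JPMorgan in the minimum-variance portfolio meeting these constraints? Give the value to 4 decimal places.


0.3979

p=Σ⁻¹μ = [1.4999  1.6897  0.5828]
q=Σ⁻¹𝟙 = [13.7206  9.8825  10.9955]
a=μᵀp=0.448177  b=𝟙ᵀp=3.772449  c=𝟙ᵀq=34.598558  D=ac−b²=1.274908
λ₁=(c·0.122−b)/D = (34.598558·0.122−3.772449)/1.274908 = 0.351849
λ₂=(a−b·0.122)/D = (0.448177−3.772449·0.122)/1.274908 = -0.009461
w* = 0.351849·p + -0.009461·q:
  w_0 = 0.351849·1.4999 + -0.009461·13.7206 = 0.3979  (JPMorgan)
  w_1 = 0.351849·1.6897 + -0.009461·9.8825 = 0.5010  (Disney)
  w_2 = 0.351849·0.5828 + -0.009461·10.9955 = 0.1010  (Starbucks)
Σw_i=1.0000  μᵀw=0.1220
σ²=wᵀΣw=λ₁·μ_p+λ₂ = 0.351849·0.122 + -0.009461 = 0.033465 ≈ 0.0335


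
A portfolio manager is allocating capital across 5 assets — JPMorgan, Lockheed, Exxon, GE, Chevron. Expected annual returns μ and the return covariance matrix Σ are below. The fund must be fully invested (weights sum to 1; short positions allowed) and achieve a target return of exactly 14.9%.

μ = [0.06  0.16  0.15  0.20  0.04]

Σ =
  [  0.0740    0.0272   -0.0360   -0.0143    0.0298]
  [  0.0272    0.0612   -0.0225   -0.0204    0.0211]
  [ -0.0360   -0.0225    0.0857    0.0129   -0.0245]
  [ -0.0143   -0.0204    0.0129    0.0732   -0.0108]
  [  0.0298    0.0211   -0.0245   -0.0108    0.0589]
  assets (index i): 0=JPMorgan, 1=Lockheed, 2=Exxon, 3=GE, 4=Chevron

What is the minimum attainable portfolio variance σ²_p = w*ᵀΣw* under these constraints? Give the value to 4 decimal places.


p=Σ⁻¹μ = [1.2228  4.2323  2.9466  3.6974  0.4480]
q=Σ⁻¹𝟙 = [15.9312  19.6947  25.0620  20.2049  15.9919]
a=μᵀp=1.949919  b=𝟙ᵀp=12.546990  c=𝟙ᵀq=96.884744  D=ac−b²=31.490395
λ₁=(c·0.149−b)/D = (96.884744·0.149−12.546990)/31.490395 = 0.059981
λ₂=(a−b·0.149)/D = (1.949919−12.546990·0.149)/31.490395 = 0.002554
w* = 0.059981·p + 0.002554·q:
  w_0 = 0.059981·1.2228 + 0.002554·15.9312 = 0.1140  (JPMorgan)
  w_1 = 0.059981·4.2323 + 0.002554·19.6947 = 0.3042  (Lockheed)
  w_2 = 0.059981·2.9466 + 0.002554·25.0620 = 0.2407  (Exxon)
  w_3 = 0.059981·3.6974 + 0.002554·20.2049 = 0.2734  (GE)
  w_4 = 0.059981·0.4480 + 0.002554·15.9919 = 0.0677  (Chevron)
Σw_i=1.0000  μᵀw=0.1490
σ²=wᵀΣw=λ₁·μ_p+λ₂ = 0.059981·0.149 + 0.002554 = 0.011491 ≈ 0.0115

0.0115


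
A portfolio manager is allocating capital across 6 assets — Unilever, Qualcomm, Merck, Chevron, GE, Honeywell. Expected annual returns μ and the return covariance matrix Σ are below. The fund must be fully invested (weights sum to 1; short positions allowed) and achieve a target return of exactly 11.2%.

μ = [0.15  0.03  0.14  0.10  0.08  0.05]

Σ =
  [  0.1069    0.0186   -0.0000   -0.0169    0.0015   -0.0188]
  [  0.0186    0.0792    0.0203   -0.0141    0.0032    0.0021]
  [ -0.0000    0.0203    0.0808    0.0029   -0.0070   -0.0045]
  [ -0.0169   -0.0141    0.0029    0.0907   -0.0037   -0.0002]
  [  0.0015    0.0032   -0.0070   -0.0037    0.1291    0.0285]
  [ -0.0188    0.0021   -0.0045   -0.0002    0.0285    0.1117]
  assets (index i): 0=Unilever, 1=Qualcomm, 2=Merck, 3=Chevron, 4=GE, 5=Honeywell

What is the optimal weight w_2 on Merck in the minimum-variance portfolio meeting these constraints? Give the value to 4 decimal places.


x=Σ⁻¹μ = [1.7829  -0.3163  1.8530  1.3522  0.5962  0.6786]
y=Σ⁻¹𝟙 = [11.6469  9.2605  10.6030  14.5724  6.2552  9.5960]
a=μᵀx=0.734224  b=𝟙ᵀx=5.946721  c=𝟙ᵀy=61.933952  D=ac−b²=10.109919
λ₁=(c·0.112−b)/D = (61.933952·0.112−5.946721)/10.109919 = 0.097912
λ₂=(a−b·0.112)/D = (0.734224−5.946721·0.112)/10.109919 = 0.006745
w* = 0.097912·x + 0.006745·y:
  w_0 = 0.097912·1.7829 + 0.006745·11.6469 = 0.2531  (Unilever)
  w_1 = 0.097912·-0.3163 + 0.006745·9.2605 = 0.0315  (Qualcomm)
  w_2 = 0.097912·1.8530 + 0.006745·10.6030 = 0.2530  (Merck)
  w_3 = 0.097912·1.3522 + 0.006745·14.5724 = 0.2307  (Chevron)
  w_4 = 0.097912·0.5962 + 0.006745·6.2552 = 0.1006  (GE)
  w_5 = 0.097912·0.6786 + 0.006745·9.5960 = 0.1312  (Honeywell)
Σw_i=1.0000  μᵀw=0.1120
σ²=wᵀΣw=λ₁·μ_p+λ₂ = 0.097912·0.112 + 0.006745 = 0.017711 ≈ 0.0177

0.2530


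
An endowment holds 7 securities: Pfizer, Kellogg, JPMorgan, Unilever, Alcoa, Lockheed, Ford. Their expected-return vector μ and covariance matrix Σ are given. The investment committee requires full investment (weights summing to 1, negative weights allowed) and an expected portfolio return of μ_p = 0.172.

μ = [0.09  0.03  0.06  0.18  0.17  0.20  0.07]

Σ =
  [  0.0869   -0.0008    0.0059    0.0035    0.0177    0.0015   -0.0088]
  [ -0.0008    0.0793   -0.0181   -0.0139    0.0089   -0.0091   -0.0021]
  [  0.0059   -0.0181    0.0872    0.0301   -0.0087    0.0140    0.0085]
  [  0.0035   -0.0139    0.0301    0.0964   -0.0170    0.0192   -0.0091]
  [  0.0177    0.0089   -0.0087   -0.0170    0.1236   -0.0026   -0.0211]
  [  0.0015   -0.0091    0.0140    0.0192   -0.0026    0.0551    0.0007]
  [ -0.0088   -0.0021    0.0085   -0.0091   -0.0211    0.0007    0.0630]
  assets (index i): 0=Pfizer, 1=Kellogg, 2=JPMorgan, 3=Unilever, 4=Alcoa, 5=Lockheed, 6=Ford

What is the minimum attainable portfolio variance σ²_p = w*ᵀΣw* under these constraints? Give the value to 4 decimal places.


x=Σ⁻¹μ = [0.7728  0.8559  -0.4159  1.9900  1.8889  3.2236  2.1879]
y=Σ⁻¹𝟙 = [10.3794  17.3498  6.9495  11.4350  11.5466  15.2427  22.3131]
a=μᵀx=1.547470  b=𝟙ᵀx=10.503295  c=𝟙ᵀy=95.216114  D=ac−b²=37.024870
λ₁=(c·0.172−b)/D = (95.216114·0.172−10.503295)/37.024870 = 0.158647
λ₂=(a−b·0.172)/D = (1.547470−10.503295·0.172)/37.024870 = -0.006998
w* = 0.158647·x + -0.006998·y:
  w_0 = 0.158647·0.7728 + -0.006998·10.3794 = 0.0500  (Pfizer)
  w_1 = 0.158647·0.8559 + -0.006998·17.3498 = 0.0144  (Kellogg)
  w_2 = 0.158647·-0.4159 + -0.006998·6.9495 = -0.1146  (JPMorgan)
  w_3 = 0.158647·1.9900 + -0.006998·11.4350 = 0.2357  (Unilever)
  w_4 = 0.158647·1.8889 + -0.006998·11.5466 = 0.2189  (Alcoa)
  w_5 = 0.158647·3.2236 + -0.006998·15.2427 = 0.4048  (Lockheed)
  w_6 = 0.158647·2.1879 + -0.006998·22.3131 = 0.1910  (Ford)
Σw_i=1.0000  μᵀw=0.1720
σ²=wᵀΣw=λ₁·μ_p+λ₂ = 0.158647·0.172 + -0.006998 = 0.020289 ≈ 0.0203

0.0203


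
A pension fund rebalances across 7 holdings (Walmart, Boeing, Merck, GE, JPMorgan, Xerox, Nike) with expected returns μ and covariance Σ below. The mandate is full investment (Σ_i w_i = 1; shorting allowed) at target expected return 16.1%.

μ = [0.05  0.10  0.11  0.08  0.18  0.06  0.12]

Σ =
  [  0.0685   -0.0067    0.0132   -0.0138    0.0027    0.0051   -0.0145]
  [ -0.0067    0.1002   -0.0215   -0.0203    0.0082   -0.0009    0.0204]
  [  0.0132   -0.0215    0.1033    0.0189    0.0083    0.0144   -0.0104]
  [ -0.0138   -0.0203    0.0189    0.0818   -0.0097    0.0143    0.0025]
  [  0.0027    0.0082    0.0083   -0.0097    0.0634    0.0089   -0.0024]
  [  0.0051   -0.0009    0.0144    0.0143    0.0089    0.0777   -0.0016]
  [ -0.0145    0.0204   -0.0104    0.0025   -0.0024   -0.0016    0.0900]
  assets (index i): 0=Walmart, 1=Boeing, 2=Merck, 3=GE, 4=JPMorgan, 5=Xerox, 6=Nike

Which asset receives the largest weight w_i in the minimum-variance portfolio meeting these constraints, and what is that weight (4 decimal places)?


JPMorgan (0.6338)

p=Σ⁻¹μ = [1.1862  1.0354  0.7594  1.5577  2.8495  -0.0184  1.4099]
q=Σ⁻¹𝟙 = [19.8292  12.4771  5.7013  17.7068  14.9032  5.9407  12.1477]
a=μᵀp=1.051991  b=𝟙ᵀp=8.779604  c=𝟙ᵀq=88.705992  D=ac−b²=16.236425
λ₁=(c·0.161−b)/D = (88.705992·0.161−8.779604)/16.236425 = 0.338871
λ₂=(a−b·0.161)/D = (1.051991−8.779604·0.161)/16.236425 = -0.022266
w* = 0.338871·p + -0.022266·q:
  w_0 = 0.338871·1.1862 + -0.022266·19.8292 = -0.0396  (Walmart)
  w_1 = 0.338871·1.0354 + -0.022266·12.4771 = 0.0731  (Boeing)
  w_2 = 0.338871·0.7594 + -0.022266·5.7013 = 0.1304  (Merck)
  w_3 = 0.338871·1.5577 + -0.022266·17.7068 = 0.1336  (GE)
  w_4 = 0.338871·2.8495 + -0.022266·14.9032 = 0.6338  (JPMorgan)
  w_5 = 0.338871·-0.0184 + -0.022266·5.9407 = -0.1385  (Xerox)
  w_6 = 0.338871·1.4099 + -0.022266·12.1477 = 0.2073  (Nike)
Σw_i=1.0000  μᵀw=0.1610
σ²=wᵀΣw=λ₁·μ_p+λ₂ = 0.338871·0.161 + -0.022266 = 0.032292 ≈ 0.0323


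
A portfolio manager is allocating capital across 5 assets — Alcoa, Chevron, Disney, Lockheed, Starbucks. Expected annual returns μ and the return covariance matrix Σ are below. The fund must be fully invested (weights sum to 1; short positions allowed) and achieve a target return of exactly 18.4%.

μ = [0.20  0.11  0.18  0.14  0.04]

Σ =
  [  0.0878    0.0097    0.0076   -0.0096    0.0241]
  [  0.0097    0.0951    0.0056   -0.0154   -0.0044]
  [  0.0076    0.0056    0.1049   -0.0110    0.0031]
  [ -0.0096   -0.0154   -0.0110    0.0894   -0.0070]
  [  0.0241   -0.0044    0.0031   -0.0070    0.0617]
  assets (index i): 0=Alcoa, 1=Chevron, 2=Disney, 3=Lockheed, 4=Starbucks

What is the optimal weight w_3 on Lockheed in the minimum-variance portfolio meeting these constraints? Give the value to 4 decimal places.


0.3173

p=Σ⁻¹μ = [2.2334  1.1889  1.7231  2.2247  0.0266]
q=Σ⁻¹𝟙 = [6.5868  12.6866  9.6391  16.5116  15.9283]
a=μᵀp=1.200140  b=𝟙ᵀp=7.396680  c=𝟙ᵀq=61.352416  D=ac−b²=18.920630
λ₁=(c·0.184−b)/D = (61.352416·0.184−7.396680)/18.920630 = 0.205710
λ₂=(a−b·0.184)/D = (1.200140−7.396680·0.184)/18.920630 = -0.008501
w* = 0.205710·p + -0.008501·q:
  w_0 = 0.205710·2.2334 + -0.008501·6.5868 = 0.4034  (Alcoa)
  w_1 = 0.205710·1.1889 + -0.008501·12.6866 = 0.1367  (Chevron)
  w_2 = 0.205710·1.7231 + -0.008501·9.6391 = 0.2725  (Disney)
  w_3 = 0.205710·2.2247 + -0.008501·16.5116 = 0.3173  (Lockheed)
  w_4 = 0.205710·0.0266 + -0.008501·15.9283 = -0.1299  (Starbucks)
Σw_i=1.0000  μᵀw=0.1840
σ²=wᵀΣw=λ₁·μ_p+λ₂ = 0.205710·0.184 + -0.008501 = 0.029349 ≈ 0.0293
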